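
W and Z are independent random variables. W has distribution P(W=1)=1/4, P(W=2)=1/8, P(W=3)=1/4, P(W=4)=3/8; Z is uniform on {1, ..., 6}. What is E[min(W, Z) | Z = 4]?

11/4

P(Z = 4) = 1/6.
Summing min(W,Z)·P(x,y) over outcomes with Z = 4 gives 11/24.
E[min(W, Z) | Z = 4] = (11/24) / (1/6) = 11/4.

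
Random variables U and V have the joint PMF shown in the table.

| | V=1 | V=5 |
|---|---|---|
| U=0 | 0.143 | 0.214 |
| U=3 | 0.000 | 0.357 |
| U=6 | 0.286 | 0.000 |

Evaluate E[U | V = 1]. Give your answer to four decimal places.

4.0000

P(V = 1) = 0.429.
Σ U·P over the event = 0·(0.143) + 6·(0.286) = 1.716.
E[U | V = 1] = (1.716) / (0.429) = 4.0000.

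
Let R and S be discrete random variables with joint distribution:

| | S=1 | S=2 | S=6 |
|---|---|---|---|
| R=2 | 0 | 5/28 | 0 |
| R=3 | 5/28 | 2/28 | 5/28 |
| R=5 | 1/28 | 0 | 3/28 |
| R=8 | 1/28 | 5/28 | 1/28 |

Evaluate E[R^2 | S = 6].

184/9

P(S = 6) = 9/28.
Summing R^2·P(R=x,S=y) over the conditioning event gives 46/7.
E[R^2 | S = 6] = (46/7) / (9/28) = 184/9.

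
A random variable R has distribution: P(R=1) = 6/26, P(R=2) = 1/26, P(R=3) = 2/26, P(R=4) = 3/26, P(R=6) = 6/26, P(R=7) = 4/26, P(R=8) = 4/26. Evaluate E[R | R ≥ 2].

P(R ≥ 2) = 10/13.
Σ over the event: 2·1/26 + 3·1/13 + 4·3/26 + 6·3/13 + 7·2/13 + 8·2/13 = 58/13.
E[R | R ≥ 2] = (58/13) / (10/13) = 29/5.

29/5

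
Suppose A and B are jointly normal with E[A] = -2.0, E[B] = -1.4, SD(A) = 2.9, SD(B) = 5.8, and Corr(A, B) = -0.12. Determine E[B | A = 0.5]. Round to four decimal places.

-2.0000

The regression of B on A has slope ρ·σ_B/σ_A and passes through (μ_A, μ_B).
E[B | A=0.5] = -1.4 + (-0.12)·(5.8/2.9)·(0.5 − (-2.0)) = -1.4 + (-0.24)·(2.5) = -2.0000.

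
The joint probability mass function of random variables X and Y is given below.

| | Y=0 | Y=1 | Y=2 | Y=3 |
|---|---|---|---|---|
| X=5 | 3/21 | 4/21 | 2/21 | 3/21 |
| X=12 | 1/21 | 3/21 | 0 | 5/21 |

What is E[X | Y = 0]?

P(Y = 0) = 4/21.
Σ X·P over the event = 5·(3/21) + 12·(1/21) = 9/7.
E[X | Y = 0] = (9/7) / (4/21) = 27/4.

27/4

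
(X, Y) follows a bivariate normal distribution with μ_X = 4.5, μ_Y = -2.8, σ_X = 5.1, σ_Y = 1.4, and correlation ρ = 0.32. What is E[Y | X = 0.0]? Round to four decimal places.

-3.1953

E[Y | X=x] = μ_Y + ρ(σ_Y/σ_X)(x − μ_X) for jointly normal variables.
E[Y | X=0.0] = -2.8 + (0.32)·(1.4/5.1)·(0.0 − (4.5)) = -2.8 + (0.087843)·(-4.5) = -3.1953.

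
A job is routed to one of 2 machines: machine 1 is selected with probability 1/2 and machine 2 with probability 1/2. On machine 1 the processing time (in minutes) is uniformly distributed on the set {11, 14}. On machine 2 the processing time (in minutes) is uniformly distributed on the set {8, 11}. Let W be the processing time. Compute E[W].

11

E[W | machine 1] = (11+14)/2 = 25/2.
E[W | machine 2] = (8+11)/2 = 19/2.
E[W] = (1/2)·(25/2) + (1/2)·(19/2) = 11.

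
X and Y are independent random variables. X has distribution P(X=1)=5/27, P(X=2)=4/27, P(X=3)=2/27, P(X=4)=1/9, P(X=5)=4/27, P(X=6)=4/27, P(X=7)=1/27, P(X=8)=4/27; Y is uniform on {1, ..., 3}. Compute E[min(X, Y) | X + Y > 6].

83/38

P(X + Y > 6) = 38/81.
Summing min(X,Y)·P(x,y) over outcomes with X + Y > 6 gives 83/81.
E[min(X, Y) | X + Y > 6] = (83/81) / (38/81) = 83/38.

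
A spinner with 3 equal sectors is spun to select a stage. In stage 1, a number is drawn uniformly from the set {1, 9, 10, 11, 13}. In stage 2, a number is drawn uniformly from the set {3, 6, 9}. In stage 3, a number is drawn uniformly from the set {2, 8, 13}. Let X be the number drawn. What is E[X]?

E[X | stage 1] = (1+9+10+11+13)/5 = 44/5.
E[X | stage 2] = (3+6+9)/3 = 6.
E[X | stage 3] = (2+8+13)/3 = 23/3.
By the law of total expectation,
E[X] = (1/3)·(44/5) + (1/3)·(6) + (1/3)·(23/3) = 337/45.

337/45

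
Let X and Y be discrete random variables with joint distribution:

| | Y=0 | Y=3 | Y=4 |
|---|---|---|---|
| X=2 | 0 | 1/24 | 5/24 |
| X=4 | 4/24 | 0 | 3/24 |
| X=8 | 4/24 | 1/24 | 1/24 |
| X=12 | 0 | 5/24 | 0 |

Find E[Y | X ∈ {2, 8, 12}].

45/17

P(X ∈ {2, 8, 12}) = 17/24.
Σ Y·P over the event = 3·(1/24) + 4·(5/24) + 0·(4/24) + 3·(1/24) + 4·(1/24) + 3·(5/24) = 15/8.
E[Y | X ∈ {2, 8, 12}] = (15/8) / (17/24) = 45/17.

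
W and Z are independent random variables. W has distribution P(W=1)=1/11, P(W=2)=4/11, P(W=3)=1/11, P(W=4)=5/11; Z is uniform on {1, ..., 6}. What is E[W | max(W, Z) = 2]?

P(max(W, Z) = 2) = 3/22.
Summing W·P(x,y) over outcomes with max(W, Z) = 2 gives 17/66.
E[W | max(W, Z) = 2] = (17/66) / (3/22) = 17/9.

17/9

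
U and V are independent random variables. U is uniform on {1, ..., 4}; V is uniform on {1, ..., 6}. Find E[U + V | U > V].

Outcomes with U > V: (2,1), (3,1), (3,2), (4,1), (4,2), (4,3), each with probability 1/24.
E[U + V | U > V] = (3 + 4 + 5 + 5 + 6 + 7) / 6 = 5.

5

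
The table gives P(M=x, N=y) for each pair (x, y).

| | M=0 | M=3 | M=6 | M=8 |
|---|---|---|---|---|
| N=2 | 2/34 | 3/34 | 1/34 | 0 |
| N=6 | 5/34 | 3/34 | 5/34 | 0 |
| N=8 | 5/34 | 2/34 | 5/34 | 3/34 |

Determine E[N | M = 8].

P(M = 8) = 3/34.
Σ N·P over the event = 8·(3/34) = 12/17.
E[N | M = 8] = (12/17) / (3/34) = 8.

8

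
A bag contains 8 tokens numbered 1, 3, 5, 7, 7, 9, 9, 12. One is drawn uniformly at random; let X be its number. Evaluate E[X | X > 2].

52/7

P(X > 2) = 7/8.
Σ over the event: 3·1/8 + 5·1/8 + 7·1/4 + 9·1/4 + 12·1/8 = 13/2.
E[X | X > 2] = (13/2) / (7/8) = 52/7.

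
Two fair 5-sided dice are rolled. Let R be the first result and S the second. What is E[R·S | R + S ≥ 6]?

38/3

P(R + S ≥ 6) = 3/5.
Summing RS·P(x,y) over outcomes with R + S ≥ 6 gives 38/5.
E[R·S | R + S ≥ 6] = (38/5) / (3/5) = 38/3.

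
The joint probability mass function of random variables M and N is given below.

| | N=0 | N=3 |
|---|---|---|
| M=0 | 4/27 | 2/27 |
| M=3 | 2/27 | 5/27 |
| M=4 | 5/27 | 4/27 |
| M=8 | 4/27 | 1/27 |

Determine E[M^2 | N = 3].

173/12

P(N = 3) = 4/9.
Σ M^2·P over the event = 0·(2/27) + 9·(5/27) + 16·(4/27) + 64·(1/27) = 173/27.
E[M^2 | N = 3] = (173/27) / (4/9) = 173/12.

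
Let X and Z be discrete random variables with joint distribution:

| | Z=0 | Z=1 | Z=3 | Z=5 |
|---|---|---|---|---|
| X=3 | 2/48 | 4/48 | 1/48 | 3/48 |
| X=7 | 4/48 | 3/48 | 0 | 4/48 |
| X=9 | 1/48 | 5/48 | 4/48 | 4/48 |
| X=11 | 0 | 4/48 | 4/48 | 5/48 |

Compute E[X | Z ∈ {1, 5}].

125/16

P(Z ∈ {1, 5}) = 2/3.
Summing X·P(X=x,Z=y) over the conditioning event gives 125/24.
E[X | Z ∈ {1, 5}] = (125/24) / (2/3) = 125/16.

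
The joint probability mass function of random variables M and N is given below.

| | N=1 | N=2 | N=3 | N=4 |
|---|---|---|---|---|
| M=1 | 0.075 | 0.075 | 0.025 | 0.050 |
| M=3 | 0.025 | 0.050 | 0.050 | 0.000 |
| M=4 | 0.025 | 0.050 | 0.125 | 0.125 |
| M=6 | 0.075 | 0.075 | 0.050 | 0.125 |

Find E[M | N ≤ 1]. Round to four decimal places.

P(N ≤ 1) = 0.200.
Σ M·P over the event = 1·(0.075) + 3·(0.025) + 4·(0.025) + 6·(0.075) = 0.700.
E[M | N ≤ 1] = (0.700) / (0.200) = 3.5000.

3.5000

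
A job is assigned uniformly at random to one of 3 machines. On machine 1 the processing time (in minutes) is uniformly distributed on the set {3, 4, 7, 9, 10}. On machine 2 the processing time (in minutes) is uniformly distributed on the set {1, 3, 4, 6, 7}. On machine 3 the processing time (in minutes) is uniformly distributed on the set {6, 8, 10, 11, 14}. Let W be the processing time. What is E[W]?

103/15

E[W | machine 1] = (3+4+7+9+10)/5 = 33/5.
E[W | machine 2] = (1+3+4+6+7)/5 = 21/5.
E[W | machine 3] = (6+8+10+11+14)/5 = 49/5.
E[W] = (1/3)·(33/5) + (1/3)·(21/5) + (1/3)·(49/5) = 103/15.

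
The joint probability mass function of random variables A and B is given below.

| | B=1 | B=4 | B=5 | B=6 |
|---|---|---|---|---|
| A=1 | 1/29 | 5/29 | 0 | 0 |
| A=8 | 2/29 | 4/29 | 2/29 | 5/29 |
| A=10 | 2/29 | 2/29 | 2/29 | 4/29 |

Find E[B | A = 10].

22/5

P(A = 10) = 10/29.
Σ B·P over the event = 1·(2/29) + 4·(2/29) + 5·(2/29) + 6·(4/29) = 44/29.
E[B | A = 10] = (44/29) / (10/29) = 22/5.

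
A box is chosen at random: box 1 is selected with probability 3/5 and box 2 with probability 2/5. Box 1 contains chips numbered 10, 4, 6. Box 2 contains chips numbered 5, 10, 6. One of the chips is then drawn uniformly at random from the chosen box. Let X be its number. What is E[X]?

34/5

E[X | box 1] = (10+4+6)/3 = 20/3.
E[X | box 2] = (5+10+6)/3 = 7.
By the law of total expectation,
E[X] = (3/5)·(20/3) + (2/5)·(7) = 34/5.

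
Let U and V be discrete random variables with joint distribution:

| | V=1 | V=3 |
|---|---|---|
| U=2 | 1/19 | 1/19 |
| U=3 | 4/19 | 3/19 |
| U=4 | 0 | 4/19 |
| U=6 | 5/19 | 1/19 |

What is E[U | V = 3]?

P(V = 3) = 9/19.
Summing U·P(U=x,V=y) over the conditioning event gives 33/19.
E[U | V = 3] = (33/19) / (9/19) = 11/3.

11/3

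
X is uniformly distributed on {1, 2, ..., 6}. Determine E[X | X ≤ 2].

Given X ≤ 2, X is equally likely to be any of {1, 2}.
E[X | X ≤ 2] = (1 + 2) / 2 = 3/2.

3/2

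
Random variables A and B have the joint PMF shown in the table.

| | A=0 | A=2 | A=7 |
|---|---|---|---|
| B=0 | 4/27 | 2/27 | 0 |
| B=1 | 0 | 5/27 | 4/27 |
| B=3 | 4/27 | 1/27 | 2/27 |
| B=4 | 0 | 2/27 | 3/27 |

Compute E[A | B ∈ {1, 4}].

9/2

P(B ∈ {1, 4}) = 14/27.
Σ A·P over the event = 2·(5/27) + 2·(2/27) + 7·(4/27) + 7·(3/27) = 7/3.
E[A | B ∈ {1, 4}] = (7/3) / (14/27) = 9/2.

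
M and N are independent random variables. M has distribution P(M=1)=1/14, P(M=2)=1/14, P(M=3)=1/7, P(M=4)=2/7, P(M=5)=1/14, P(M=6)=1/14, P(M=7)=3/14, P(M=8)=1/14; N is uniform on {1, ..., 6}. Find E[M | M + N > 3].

P(M + N > 3) = 27/28.
Summing M·P(x,y) over outcomes with M + N > 3 gives 193/42.
E[M | M + N > 3] = (193/42) / (27/28) = 386/81.

386/81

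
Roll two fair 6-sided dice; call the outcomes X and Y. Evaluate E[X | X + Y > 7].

P(X + Y > 7) = 5/12.
Summing X·P(x,y) over outcomes with X + Y > 7 gives 35/18.
E[X | X + Y > 7] = (35/18) / (5/12) = 14/3.

14/3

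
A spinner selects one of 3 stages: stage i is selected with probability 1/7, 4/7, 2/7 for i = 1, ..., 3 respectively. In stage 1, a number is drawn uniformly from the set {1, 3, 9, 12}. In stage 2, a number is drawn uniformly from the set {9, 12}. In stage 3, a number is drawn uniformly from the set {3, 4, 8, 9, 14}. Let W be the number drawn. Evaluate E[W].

E[W | stage 1] = (1+3+9+12)/4 = 25/4.
E[W | stage 2] = (9+12)/2 = 21/2.
E[W | stage 3] = (3+4+8+9+14)/5 = 38/5.
E[W] = (1/7)·(25/4) + (4/7)·(21/2) + (2/7)·(38/5) = 1269/140.

1269/140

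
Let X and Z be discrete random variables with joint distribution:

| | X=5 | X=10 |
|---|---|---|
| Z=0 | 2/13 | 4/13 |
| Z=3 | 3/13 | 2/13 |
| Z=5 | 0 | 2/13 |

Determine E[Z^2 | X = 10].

P(X = 10) = 8/13.
Σ Z^2·P over the event = 0·(4/13) + 9·(2/13) + 25·(2/13) = 68/13.
E[Z^2 | X = 10] = (68/13) / (8/13) = 17/2.

17/2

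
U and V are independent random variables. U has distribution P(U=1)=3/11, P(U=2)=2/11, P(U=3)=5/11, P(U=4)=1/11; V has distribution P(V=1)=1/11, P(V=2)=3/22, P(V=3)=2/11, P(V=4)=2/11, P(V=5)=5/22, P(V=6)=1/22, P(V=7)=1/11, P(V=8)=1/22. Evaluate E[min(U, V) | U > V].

32/19

P(U > V) = 19/121.
Summing min(U,V)·P(x,y) over outcomes with U > V gives 32/121.
E[min(U, V) | U > V] = (32/121) / (19/121) = 32/19.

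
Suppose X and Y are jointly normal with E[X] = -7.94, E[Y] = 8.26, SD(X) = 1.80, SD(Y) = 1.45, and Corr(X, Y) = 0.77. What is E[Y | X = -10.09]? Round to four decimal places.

6.9264

For a bivariate normal, E[Y | X=x] = μ_Y + ρ·(σ_Y/σ_X)·(x − μ_X).
E[Y | X=-10.09] = 8.26 + (0.77)·(1.45/1.80)·(-10.09 − (-7.94)) = 8.26 + (0.62028)·(-2.15) = 6.9264.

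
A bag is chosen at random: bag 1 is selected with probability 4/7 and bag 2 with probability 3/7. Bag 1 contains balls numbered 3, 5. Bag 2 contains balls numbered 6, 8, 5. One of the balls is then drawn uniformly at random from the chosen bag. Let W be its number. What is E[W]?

E[W | bag 1] = (3+5)/2 = 4.
E[W | bag 2] = (6+8+5)/3 = 19/3.
E[W] = (4/7)·(4) + (3/7)·(19/3) = 5.

5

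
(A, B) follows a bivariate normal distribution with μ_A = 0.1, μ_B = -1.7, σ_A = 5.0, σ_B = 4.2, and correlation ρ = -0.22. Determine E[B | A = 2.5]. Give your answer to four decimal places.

-2.1435

The regression of B on A has slope ρ·σ_B/σ_A and passes through (μ_A, μ_B).
E[B | A=2.5] = -1.7 + (-0.22)·(4.2/5.0)·(2.5 − (0.1)) = -1.7 + (-0.1848)·(2.4) = -2.1435.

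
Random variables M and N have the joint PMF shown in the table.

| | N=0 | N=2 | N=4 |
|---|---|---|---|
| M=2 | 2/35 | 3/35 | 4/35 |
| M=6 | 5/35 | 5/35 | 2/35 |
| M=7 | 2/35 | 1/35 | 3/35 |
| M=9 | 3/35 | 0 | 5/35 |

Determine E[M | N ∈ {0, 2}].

P(N ∈ {0, 2}) = 3/5.
Σ M·P over the event = 2·(2/35) + 2·(3/35) + 6·(5/35) + 6·(5/35) + 7·(2/35) + 7·(1/35) + 9·(3/35) = 118/35.
E[M | N ∈ {0, 2}] = (118/35) / (3/5) = 118/21.

118/21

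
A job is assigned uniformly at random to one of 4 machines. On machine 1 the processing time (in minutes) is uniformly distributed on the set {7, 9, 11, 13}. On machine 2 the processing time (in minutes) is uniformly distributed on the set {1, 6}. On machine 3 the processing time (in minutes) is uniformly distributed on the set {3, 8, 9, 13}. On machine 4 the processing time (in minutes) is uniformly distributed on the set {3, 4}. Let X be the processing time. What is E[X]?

101/16

E[X | machine 1] = (7+9+11+13)/4 = 10.
E[X | machine 2] = (1+6)/2 = 7/2.
E[X | machine 3] = (3+8+9+13)/4 = 33/4.
E[X | machine 4] = (3+4)/2 = 7/2.
By the law of total expectation,
E[X] = (1/4)·(10) + (1/4)·(7/2) + (1/4)·(33/4) + (1/4)·(7/2) = 101/16.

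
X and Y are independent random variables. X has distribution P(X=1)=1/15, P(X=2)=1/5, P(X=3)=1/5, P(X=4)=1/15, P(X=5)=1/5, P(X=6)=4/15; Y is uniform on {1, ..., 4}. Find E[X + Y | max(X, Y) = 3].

P(max(X, Y) = 3) = 13/60.
Summing (X+Y)·P(x,y) over outcomes with max(X, Y) = 3 gives 16/15.
E[X + Y | max(X, Y) = 3] = (16/15) / (13/60) = 64/13.

64/13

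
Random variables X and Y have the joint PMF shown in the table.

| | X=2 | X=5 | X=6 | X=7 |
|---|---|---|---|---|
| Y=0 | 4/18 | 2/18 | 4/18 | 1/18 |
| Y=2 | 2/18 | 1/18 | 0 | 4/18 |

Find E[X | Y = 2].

P(Y = 2) = 7/18.
Σ X·P over the event = 2·(2/18) + 5·(1/18) + 7·(4/18) = 37/18.
E[X | Y = 2] = (37/18) / (7/18) = 37/7.

37/7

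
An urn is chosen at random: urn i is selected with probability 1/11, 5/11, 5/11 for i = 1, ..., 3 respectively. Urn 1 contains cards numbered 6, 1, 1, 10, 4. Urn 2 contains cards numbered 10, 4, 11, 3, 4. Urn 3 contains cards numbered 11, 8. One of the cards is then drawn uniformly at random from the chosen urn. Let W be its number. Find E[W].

E[W | urn 1] = (6+1+1+10+4)/5 = 22/5.
E[W | urn 2] = (10+4+11+3+4)/5 = 32/5.
E[W | urn 3] = (11+8)/2 = 19/2.
E[W] = (1/11)·(22/5) + (5/11)·(32/5) + (5/11)·(19/2) = 839/110.

839/110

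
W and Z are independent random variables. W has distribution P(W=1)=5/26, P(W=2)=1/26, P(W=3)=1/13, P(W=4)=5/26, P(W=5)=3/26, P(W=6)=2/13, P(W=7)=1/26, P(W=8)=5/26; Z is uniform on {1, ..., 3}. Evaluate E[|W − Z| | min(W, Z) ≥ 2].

125/42

P(min(W, Z) ≥ 2) = 7/13.
Summing |W−Z|·P(x,y) over outcomes with min(W, Z) ≥ 2 gives 125/78.
E[|W − Z| | min(W, Z) ≥ 2] = (125/78) / (7/13) = 125/42.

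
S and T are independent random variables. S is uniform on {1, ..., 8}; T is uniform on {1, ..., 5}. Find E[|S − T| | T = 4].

Outcomes with T = 4: (1,4), (2,4), (3,4), (4,4), (5,4), (6,4), (7,4), (8,4), each with probability 1/40.
E[|S − T| | T = 4] = (3 + 2 + 1 + 0 + 1 + 2 + 3 + 4) / 8 = 2.

2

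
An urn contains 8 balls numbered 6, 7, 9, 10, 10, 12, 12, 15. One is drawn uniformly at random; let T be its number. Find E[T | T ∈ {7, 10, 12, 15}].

P(T ∈ {7, 10, 12, 15}) = 3/4.
Σ over the event: 7·1/8 + 10·1/4 + 12·1/4 + 15·1/8 = 33/4.
E[T | T ∈ {7, 10, 12, 15}] = (33/4) / (3/4) = 11.

11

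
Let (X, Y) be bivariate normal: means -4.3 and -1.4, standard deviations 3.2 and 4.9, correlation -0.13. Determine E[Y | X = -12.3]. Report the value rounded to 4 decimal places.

0.1925

The regression of Y on X has slope ρ·σ_Y/σ_X and passes through (μ_X, μ_Y).
E[Y | X=-12.3] = -1.4 + (-0.13)·(4.9/3.2)·(-12.3 − (-4.3)) = -1.4 + (-0.19906)·(-8) = 0.1925.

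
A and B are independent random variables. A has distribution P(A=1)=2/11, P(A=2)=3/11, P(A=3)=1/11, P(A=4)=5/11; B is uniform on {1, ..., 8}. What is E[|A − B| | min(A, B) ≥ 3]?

35/18

P(min(A, B) ≥ 3) = 9/22.
Summing |A−B|·P(x,y) over outcomes with min(A, B) ≥ 3 gives 35/44.
E[|A − B| | min(A, B) ≥ 3] = (35/44) / (9/22) = 35/18.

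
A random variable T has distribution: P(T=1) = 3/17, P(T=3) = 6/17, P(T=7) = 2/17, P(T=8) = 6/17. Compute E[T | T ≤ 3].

7/3

P(T ≤ 3) = 9/17.
Σ over the event: 1·3/17 + 3·6/17 = 21/17.
E[T | T ≤ 3] = (21/17) / (9/17) = 7/3.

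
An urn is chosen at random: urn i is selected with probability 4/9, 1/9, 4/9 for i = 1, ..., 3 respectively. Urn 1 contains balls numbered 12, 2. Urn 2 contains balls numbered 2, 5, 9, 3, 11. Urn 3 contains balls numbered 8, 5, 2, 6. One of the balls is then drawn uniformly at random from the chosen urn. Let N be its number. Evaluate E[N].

55/9

E[N | urn 1] = (12+2)/2 = 7.
E[N | urn 2] = (2+5+9+3+11)/5 = 6.
E[N | urn 3] = (8+5+2+6)/4 = 21/4.
By the law of total expectation,
E[N] = (4/9)·(7) + (1/9)·(6) + (4/9)·(21/4) = 55/9.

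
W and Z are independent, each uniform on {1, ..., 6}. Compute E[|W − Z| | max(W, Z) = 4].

12/7

Outcomes with max(W, Z) = 4: (1,4), (2,4), (3,4), (4,1), (4,2), (4,3), (4,4), each with probability 1/36.
E[|W − Z| | max(W, Z) = 4] = (3 + 2 + 1 + 3 + 2 + 1 + 0) / 7 = 12/7.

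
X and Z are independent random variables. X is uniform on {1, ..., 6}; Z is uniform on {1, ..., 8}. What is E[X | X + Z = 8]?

7/2

Outcomes with X + Z = 8: (1,7), (2,6), (3,5), (4,4), (5,3), (6,2), each with probability 1/48.
E[X | X + Z = 8] = (1 + 2 + 3 + 4 + 5 + 6) / 6 = 7/2.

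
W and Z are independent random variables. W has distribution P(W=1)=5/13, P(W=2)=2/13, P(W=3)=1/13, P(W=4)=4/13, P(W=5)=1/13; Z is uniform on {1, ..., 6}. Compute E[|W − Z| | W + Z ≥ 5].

P(W + Z ≥ 5) = 29/39.
Summing |W−Z|·P(x,y) over outcomes with W + Z ≥ 5 gives 67/39.
E[|W − Z| | W + Z ≥ 5] = (67/39) / (29/39) = 67/29.

67/29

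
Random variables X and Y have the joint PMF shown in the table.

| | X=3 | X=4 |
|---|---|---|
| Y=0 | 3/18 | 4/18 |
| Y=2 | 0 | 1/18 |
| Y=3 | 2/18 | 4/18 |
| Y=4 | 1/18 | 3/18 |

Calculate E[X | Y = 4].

P(Y = 4) = 2/9.
Σ X·P over the event = 3·(1/18) + 4·(3/18) = 5/6.
E[X | Y = 4] = (5/6) / (2/9) = 15/4.

15/4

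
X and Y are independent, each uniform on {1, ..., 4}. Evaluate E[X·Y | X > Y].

Outcomes with X > Y: (2,1), (3,1), (3,2), (4,1), (4,2), (4,3), each with probability 1/16.
E[X·Y | X > Y] = (2 + 3 + 6 + 4 + 8 + 12) / 6 = 35/6.

35/6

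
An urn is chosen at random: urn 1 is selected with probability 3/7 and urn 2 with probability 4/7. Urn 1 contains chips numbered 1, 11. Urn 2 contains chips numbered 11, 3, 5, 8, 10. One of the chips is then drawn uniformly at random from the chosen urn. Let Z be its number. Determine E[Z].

34/5

E[Z | urn 1] = (1+11)/2 = 6.
E[Z | urn 2] = (11+3+5+8+10)/5 = 37/5.
By the law of total expectation,
E[Z] = (3/7)·(6) + (4/7)·(37/5) = 34/5.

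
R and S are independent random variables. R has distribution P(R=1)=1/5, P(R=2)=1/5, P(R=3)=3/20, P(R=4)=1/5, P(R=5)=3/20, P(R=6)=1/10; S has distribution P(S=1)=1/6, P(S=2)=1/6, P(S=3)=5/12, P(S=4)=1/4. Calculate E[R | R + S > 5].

145/34

P(R + S > 5) = 17/30.
Summing R·P(x,y) over outcomes with R + S > 5 gives 29/12.
E[R | R + S > 5] = (29/12) / (17/30) = 145/34.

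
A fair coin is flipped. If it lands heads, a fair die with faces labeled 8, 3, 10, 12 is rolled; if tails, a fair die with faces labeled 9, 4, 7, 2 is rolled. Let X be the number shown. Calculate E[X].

E[X | heads] = (8+3+10+12)/4 = 33/4.
E[X | tails] = (9+4+7+2)/4 = 11/2.
By the law of total expectation,
E[X] = (1/2)·(33/4) + (1/2)·(11/2) = 55/8.

55/8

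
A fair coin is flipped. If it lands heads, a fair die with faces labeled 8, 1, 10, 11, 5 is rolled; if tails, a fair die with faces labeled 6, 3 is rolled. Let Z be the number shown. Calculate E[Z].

E[Z | heads] = (8+1+10+11+5)/5 = 7.
E[Z | tails] = (6+3)/2 = 9/2.
E[Z] = (1/2)·(7) + (1/2)·(9/2) = 23/4.

23/4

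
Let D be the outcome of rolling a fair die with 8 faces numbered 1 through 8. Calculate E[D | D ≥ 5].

Given D ≥ 5, D is equally likely to be any of {5, 6, 7, 8}.
E[D | D ≥ 5] = (5 + 6 + 7 + 8) / 4 = 13/2.

13/2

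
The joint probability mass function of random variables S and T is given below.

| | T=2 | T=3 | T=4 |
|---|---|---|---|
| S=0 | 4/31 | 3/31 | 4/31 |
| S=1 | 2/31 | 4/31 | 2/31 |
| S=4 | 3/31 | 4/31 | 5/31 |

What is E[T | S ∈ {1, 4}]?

31/10

P(S ∈ {1, 4}) = 20/31.
Summing T·P(S=x,T=y) over the conditioning event gives 2.
E[T | S ∈ {1, 4}] = (2) / (20/31) = 31/10.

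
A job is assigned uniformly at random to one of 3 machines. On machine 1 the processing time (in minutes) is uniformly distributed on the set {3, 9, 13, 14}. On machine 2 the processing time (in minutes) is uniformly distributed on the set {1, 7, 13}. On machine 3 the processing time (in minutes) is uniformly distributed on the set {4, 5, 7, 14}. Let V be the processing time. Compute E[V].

97/12

E[V | machine 1] = (3+9+13+14)/4 = 39/4.
E[V | machine 2] = (1+7+13)/3 = 7.
E[V | machine 3] = (4+5+7+14)/4 = 15/2.
E[V] = (1/3)·(39/4) + (1/3)·(7) + (1/3)·(15/2) = 97/12.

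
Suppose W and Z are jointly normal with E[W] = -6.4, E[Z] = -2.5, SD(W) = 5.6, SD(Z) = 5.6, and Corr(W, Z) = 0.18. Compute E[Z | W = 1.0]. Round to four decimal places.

E[Z | W=x] = μ_Z + ρ(σ_Z/σ_W)(x − μ_W) for jointly normal variables.
E[Z | W=1.0] = -2.5 + (0.18)·(5.6/5.6)·(1.0 − (-6.4)) = -2.5 + (0.18)·(7.4) = -1.1680.

-1.1680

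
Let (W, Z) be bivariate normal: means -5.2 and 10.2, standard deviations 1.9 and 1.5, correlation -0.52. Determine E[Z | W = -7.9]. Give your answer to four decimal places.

11.3084

For a bivariate normal, E[Z | W=x] = μ_Z + ρ·(σ_Z/σ_W)·(x − μ_W).
E[Z | W=-7.9] = 10.2 + (-0.52)·(1.5/1.9)·(-7.9 − (-5.2)) = 10.2 + (-0.41053)·(-2.7) = 11.3084.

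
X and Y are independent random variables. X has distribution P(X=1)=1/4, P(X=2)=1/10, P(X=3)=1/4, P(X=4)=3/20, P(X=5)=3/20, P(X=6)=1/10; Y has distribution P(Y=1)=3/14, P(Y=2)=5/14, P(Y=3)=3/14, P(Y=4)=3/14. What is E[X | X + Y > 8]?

P(X + Y > 8) = 3/40.
Summing X·P(x,y) over outcomes with X + Y > 8 gives 117/280.
E[X | X + Y > 8] = (117/280) / (3/40) = 39/7.

39/7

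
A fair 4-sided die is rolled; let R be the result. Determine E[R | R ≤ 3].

Given R ≤ 3, R is equally likely to be any of {1, 2, 3}.
E[R | R ≤ 3] = (1 + 2 + 3) / 3 = 2.

2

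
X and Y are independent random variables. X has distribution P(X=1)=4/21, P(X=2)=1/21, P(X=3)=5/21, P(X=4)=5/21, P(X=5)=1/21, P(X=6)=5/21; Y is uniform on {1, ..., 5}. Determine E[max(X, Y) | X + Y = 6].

4

P(X + Y = 6) = 16/105.
Summing max(X,Y)·P(x,y) over outcomes with X + Y = 6 gives 64/105.
E[max(X, Y) | X + Y = 6] = (64/105) / (16/105) = 4.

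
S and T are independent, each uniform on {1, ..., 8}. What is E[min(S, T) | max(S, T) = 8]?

P(max(S, T) = 8) = 15/64.
Summing min(S,T)·P(x,y) over outcomes with max(S, T) = 8 gives 1.
E[min(S, T) | max(S, T) = 8] = (1) / (15/64) = 64/15.

64/15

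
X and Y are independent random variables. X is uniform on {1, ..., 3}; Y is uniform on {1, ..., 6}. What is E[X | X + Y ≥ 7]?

7/3

P(X + Y ≥ 7) = 1/3.
Summing X·P(x,y) over outcomes with X + Y ≥ 7 gives 7/9.
E[X | X + Y ≥ 7] = (7/9) / (1/3) = 7/3.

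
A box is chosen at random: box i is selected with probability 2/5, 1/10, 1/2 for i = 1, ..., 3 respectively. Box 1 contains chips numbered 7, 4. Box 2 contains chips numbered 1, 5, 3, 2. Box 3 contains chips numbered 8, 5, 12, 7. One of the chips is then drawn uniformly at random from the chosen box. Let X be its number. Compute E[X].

E[X | box 1] = (7+4)/2 = 11/2.
E[X | box 2] = (1+5+3+2)/4 = 11/4.
E[X | box 3] = (8+5+12+7)/4 = 8.
E[X] = (2/5)·(11/2) + (1/10)·(11/4) + (1/2)·(8) = 259/40.

259/40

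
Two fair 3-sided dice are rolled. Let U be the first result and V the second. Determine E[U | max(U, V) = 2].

5/3

P(max(U, V) = 2) = 1/3.
Summing U·P(x,y) over outcomes with max(U, V) = 2 gives 5/9.
E[U | max(U, V) = 2] = (5/9) / (1/3) = 5/3.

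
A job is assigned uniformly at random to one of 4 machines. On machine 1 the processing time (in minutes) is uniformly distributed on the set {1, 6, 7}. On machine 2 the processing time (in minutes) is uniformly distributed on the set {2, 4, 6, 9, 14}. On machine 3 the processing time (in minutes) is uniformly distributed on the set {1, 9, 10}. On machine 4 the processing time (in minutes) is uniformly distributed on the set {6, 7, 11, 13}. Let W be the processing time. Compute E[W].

331/48

E[W | machine 1] = (1+6+7)/3 = 14/3.
E[W | machine 2] = (2+4+6+9+14)/5 = 7.
E[W | machine 3] = (1+9+10)/3 = 20/3.
E[W | machine 4] = (6+7+11+13)/4 = 37/4.
E[W] = (1/4)·(14/3) + (1/4)·(7) + (1/4)·(20/3) + (1/4)·(37/4) = 331/48.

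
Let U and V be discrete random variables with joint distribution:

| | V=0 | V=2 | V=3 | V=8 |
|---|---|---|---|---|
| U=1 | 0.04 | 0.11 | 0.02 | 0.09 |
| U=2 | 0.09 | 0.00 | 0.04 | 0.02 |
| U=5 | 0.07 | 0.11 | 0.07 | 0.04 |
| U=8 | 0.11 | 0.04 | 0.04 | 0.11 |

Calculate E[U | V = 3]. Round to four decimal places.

4.5294

P(V = 3) = 0.17.
Summing U·P(U=x,V=y) over the conditioning event gives 0.77.
E[U | V = 3] = (0.77) / (0.17) = 4.5294.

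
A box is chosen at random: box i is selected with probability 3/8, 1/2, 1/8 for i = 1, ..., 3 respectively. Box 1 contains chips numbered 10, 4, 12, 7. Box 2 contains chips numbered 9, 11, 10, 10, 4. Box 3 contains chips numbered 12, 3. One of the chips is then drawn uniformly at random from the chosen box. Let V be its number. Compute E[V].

E[V | box 1] = (10+4+12+7)/4 = 33/4.
E[V | box 2] = (9+11+10+10+4)/5 = 44/5.
E[V | box 3] = (12+3)/2 = 15/2.
By the law of total expectation,
E[V] = (3/8)·(33/4) + (1/2)·(44/5) + (1/8)·(15/2) = 1349/160.

1349/160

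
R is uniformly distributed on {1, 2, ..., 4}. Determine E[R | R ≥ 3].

7/2

Given R ≥ 3, R is equally likely to be any of {3, 4}.
E[R | R ≥ 3] = (3 + 4) / 2 = 7/2.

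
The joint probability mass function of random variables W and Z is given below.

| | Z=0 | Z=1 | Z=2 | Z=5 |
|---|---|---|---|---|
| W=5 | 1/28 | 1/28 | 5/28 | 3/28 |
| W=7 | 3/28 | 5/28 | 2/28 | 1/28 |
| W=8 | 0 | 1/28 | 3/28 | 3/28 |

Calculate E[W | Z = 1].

P(Z = 1) = 1/4.
Σ W·P over the event = 5·(1/28) + 7·(5/28) + 8·(1/28) = 12/7.
E[W | Z = 1] = (12/7) / (1/4) = 48/7.

48/7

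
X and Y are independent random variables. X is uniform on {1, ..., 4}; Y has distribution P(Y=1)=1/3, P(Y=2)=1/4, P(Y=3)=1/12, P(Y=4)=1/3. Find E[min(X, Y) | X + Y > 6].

P(X + Y > 6) = 3/16.
Summing min(X,Y)·P(x,y) over outcomes with X + Y > 6 gives 31/48.
E[min(X, Y) | X + Y > 6] = (31/48) / (3/16) = 31/9.

31/9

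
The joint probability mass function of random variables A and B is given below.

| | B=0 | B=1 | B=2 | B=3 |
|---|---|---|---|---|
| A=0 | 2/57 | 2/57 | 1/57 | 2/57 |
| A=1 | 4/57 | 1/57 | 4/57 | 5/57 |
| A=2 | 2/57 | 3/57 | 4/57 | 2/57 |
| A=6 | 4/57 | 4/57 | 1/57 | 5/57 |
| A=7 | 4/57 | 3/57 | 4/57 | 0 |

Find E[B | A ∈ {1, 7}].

P(A ∈ {1, 7}) = 25/57.
Σ B·P over the event = 0·(4/57) + 1·(1/57) + 2·(4/57) + 3·(5/57) + 0·(4/57) + 1·(3/57) + 2·(4/57) = 35/57.
E[B | A ∈ {1, 7}] = (35/57) / (25/57) = 7/5.

7/5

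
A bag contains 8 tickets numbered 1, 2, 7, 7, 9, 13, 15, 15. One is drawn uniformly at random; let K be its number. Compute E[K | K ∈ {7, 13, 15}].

P(K ∈ {7, 13, 15}) = 5/8.
Σ over the event: 7·1/4 + 13·1/8 + 15·1/4 = 57/8.
E[K | K ∈ {7, 13, 15}] = (57/8) / (5/8) = 57/5.

57/5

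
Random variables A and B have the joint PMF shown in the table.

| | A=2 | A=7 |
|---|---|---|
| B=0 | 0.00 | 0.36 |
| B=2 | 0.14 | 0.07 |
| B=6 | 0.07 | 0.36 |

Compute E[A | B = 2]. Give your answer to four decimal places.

3.6667

P(B = 2) = 0.21.
Σ A·P over the event = 2·(0.14) + 7·(0.07) = 0.77.
E[A | B = 2] = (0.77) / (0.21) = 3.6667.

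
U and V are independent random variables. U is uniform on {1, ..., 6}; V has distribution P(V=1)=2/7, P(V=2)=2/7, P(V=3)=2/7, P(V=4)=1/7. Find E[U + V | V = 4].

15/2

P(V = 4) = 1/7.
Summing (U+V)·P(x,y) over outcomes with V = 4 gives 15/14.
E[U + V | V = 4] = (15/14) / (1/7) = 15/2.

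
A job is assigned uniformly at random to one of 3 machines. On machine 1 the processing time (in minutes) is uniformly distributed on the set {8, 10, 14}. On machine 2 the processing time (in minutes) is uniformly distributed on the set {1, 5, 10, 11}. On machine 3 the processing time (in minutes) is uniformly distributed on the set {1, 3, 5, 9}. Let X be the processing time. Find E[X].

263/36

E[X | machine 1] = (8+10+14)/3 = 32/3.
E[X | machine 2] = (1+5+10+11)/4 = 27/4.
E[X | machine 3] = (1+3+5+9)/4 = 9/2.
E[X] = (1/3)·(32/3) + (1/3)·(27/4) + (1/3)·(9/2) = 263/36.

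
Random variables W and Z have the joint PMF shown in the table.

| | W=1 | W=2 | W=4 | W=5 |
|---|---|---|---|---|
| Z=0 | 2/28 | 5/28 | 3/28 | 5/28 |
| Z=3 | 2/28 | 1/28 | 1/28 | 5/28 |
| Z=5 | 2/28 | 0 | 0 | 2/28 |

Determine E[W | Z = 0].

P(Z = 0) = 15/28.
Σ W·P over the event = 1·(2/28) + 2·(5/28) + 4·(3/28) + 5·(5/28) = 7/4.
E[W | Z = 0] = (7/4) / (15/28) = 49/15.

49/15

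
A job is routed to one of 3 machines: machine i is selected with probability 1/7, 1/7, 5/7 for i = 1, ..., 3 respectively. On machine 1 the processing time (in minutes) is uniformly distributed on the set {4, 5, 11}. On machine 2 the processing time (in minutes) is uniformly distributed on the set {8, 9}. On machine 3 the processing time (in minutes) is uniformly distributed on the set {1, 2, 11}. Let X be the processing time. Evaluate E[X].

E[X | machine 1] = (4+5+11)/3 = 20/3.
E[X | machine 2] = (8+9)/2 = 17/2.
E[X | machine 3] = (1+2+11)/3 = 14/3.
E[X] = (1/7)·(20/3) + (1/7)·(17/2) + (5/7)·(14/3) = 11/2.

11/2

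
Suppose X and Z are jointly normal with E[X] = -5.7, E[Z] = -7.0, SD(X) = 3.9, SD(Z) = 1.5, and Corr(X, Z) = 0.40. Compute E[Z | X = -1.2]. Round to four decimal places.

-6.3077

For a bivariate normal, E[Z | X=x] = μ_Z + ρ·(σ_Z/σ_X)·(x − μ_X).
E[Z | X=-1.2] = -7.0 + (0.40)·(1.5/3.9)·(-1.2 − (-5.7)) = -7.0 + (0.15385)·(4.5) = -6.3077.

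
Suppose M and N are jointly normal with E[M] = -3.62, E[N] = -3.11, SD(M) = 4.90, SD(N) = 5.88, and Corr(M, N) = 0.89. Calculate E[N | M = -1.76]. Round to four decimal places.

For a bivariate normal, E[N | M=x] = μ_N + ρ·(σ_N/σ_M)·(x − μ_M).
E[N | M=-1.76] = -3.11 + (0.89)·(5.88/4.90)·(-1.76 − (-3.62)) = -3.11 + (1.068)·(1.86) = -1.1235.

-1.1235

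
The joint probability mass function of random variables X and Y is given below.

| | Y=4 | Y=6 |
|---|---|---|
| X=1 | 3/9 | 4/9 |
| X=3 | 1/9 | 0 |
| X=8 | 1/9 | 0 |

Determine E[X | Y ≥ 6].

P(Y ≥ 6) = 4/9.
Summing X·P(X=x,Y=y) over the conditioning event gives 4/9.
E[X | Y ≥ 6] = (4/9) / (4/9) = 1.

1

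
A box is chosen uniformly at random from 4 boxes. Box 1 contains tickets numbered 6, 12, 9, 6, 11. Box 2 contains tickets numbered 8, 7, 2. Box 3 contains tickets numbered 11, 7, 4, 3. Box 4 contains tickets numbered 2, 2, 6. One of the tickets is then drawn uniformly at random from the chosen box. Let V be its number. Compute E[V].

E[V | box 1] = (6+12+9+6+11)/5 = 44/5.
E[V | box 2] = (8+7+2)/3 = 17/3.
E[V | box 3] = (11+7+4+3)/4 = 25/4.
E[V | box 4] = (2+2+6)/3 = 10/3.
By the law of total expectation,
E[V] = (1/4)·(44/5) + (1/4)·(17/3) + (1/4)·(25/4) + (1/4)·(10/3) = 481/80.

481/80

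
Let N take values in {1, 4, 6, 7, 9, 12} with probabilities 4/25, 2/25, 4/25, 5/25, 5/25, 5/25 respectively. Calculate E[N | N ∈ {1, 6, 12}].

88/13

P(N ∈ {1, 6, 12}) = 13/25.
Σ over the event: 1·4/25 + 6·4/25 + 12·1/5 = 88/25.
E[N | N ∈ {1, 6, 12}] = (88/25) / (13/25) = 88/13.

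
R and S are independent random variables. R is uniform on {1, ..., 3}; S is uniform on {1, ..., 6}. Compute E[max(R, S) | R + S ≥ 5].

9/2

P(R + S ≥ 5) = 2/3.
Summing max(R,S)·P(x,y) over outcomes with R + S ≥ 5 gives 3.
E[max(R, S) | R + S ≥ 5] = (3) / (2/3) = 9/2.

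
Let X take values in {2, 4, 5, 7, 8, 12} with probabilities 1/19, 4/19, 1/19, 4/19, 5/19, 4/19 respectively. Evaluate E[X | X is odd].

33/5

P(X is odd) = 5/19.
Σ over the event: 5·1/19 + 7·4/19 = 33/19.
E[X | X is odd] = (33/19) / (5/19) = 33/5.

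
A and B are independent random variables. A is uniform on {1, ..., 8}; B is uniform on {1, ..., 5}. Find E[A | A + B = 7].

P(A + B = 7) = 1/8.
Summing A·P(x,y) over outcomes with A + B = 7 gives 1/2.
E[A | A + B = 7] = (1/2) / (1/8) = 4.

4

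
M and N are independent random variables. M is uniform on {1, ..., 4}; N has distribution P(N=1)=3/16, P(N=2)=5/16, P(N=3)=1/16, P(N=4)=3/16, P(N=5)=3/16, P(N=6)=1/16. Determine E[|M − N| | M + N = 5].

P(M + N = 5) = 3/16.
Summing |M−N|·P(x,y) over outcomes with M + N = 5 gives 3/8.
E[|M − N| | M + N = 5] = (3/8) / (3/16) = 2.

2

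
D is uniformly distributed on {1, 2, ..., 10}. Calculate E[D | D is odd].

Given D is odd, D is equally likely to be any of {1, 3, 5, 7, 9}.
E[D | D is odd] = (1 + 3 + 5 + 7 + 9) / 5 = 5.

5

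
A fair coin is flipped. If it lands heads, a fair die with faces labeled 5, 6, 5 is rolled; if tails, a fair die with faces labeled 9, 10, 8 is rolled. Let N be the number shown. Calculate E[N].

E[N | heads] = (5+6+5)/3 = 16/3.
E[N | tails] = (9+10+8)/3 = 9.
By the law of total expectation,
E[N] = (1/2)·(16/3) + (1/2)·(9) = 43/6.

43/6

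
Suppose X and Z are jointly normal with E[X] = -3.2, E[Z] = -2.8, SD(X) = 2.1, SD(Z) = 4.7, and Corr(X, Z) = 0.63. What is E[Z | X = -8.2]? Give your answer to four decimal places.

For a bivariate normal, E[Z | X=x] = μ_Z + ρ·(σ_Z/σ_X)·(x − μ_X).
E[Z | X=-8.2] = -2.8 + (0.63)·(4.7/2.1)·(-8.2 − (-3.2)) = -2.8 + (1.41)·(-5) = -9.8500.

-9.8500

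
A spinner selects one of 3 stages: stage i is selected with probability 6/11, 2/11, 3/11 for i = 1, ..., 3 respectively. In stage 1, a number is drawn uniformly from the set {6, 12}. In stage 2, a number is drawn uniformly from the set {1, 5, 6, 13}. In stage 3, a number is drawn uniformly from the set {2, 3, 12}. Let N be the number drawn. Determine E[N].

167/22

E[N | stage 1] = (6+12)/2 = 9.
E[N | stage 2] = (1+5+6+13)/4 = 25/4.
E[N | stage 3] = (2+3+12)/3 = 17/3.
E[N] = (6/11)·(9) + (2/11)·(25/4) + (3/11)·(17/3) = 167/22.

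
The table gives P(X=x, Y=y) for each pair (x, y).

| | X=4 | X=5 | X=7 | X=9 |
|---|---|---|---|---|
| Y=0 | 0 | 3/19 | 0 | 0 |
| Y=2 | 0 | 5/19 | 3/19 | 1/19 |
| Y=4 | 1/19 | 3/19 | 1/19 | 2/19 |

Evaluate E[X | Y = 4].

P(Y = 4) = 7/19.
Σ X·P over the event = 4·(1/19) + 5·(3/19) + 7·(1/19) + 9·(2/19) = 44/19.
E[X | Y = 4] = (44/19) / (7/19) = 44/7.

44/7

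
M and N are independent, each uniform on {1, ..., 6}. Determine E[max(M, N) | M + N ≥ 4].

P(M + N ≥ 4) = 11/12.
Summing max(M,N)·P(x,y) over outcomes with M + N ≥ 4 gives 13/3.
E[max(M, N) | M + N ≥ 4] = (13/3) / (11/12) = 52/11.

52/11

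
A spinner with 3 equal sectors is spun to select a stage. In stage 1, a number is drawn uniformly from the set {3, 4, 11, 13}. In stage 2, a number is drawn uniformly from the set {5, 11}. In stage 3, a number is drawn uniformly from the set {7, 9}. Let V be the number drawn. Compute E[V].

E[V | stage 1] = (3+4+11+13)/4 = 31/4.
E[V | stage 2] = (5+11)/2 = 8.
E[V | stage 3] = (7+9)/2 = 8.
By the law of total expectation,
E[V] = (1/3)·(31/4) + (1/3)·(8) + (1/3)·(8) = 95/12.

95/12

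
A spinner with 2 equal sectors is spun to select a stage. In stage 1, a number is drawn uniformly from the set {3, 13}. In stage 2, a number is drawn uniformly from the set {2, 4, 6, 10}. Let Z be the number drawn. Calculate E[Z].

E[Z | stage 1] = (3+13)/2 = 8.
E[Z | stage 2] = (2+4+6+10)/4 = 11/2.
E[Z] = (1/2)·(8) + (1/2)·(11/2) = 27/4.

27/4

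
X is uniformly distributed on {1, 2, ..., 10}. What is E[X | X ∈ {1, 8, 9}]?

P(X ∈ {1, 8, 9}) = 3/10.
Σ over the event: 1·1/10 + 8·1/10 + 9·1/10 = 9/5.
E[X | X ∈ {1, 8, 9}] = (9/5) / (3/10) = 6.

6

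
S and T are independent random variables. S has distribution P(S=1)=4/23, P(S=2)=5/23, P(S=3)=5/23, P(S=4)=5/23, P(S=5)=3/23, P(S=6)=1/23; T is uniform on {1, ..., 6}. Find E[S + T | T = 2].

P(T = 2) = 1/6.
Summing (S+T)·P(x,y) over outcomes with T = 2 gives 58/69.
E[S + T | T = 2] = (58/69) / (1/6) = 116/23.

116/23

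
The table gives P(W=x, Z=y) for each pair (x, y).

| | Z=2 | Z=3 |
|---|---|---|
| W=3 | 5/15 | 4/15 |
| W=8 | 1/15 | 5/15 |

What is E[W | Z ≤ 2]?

23/6

P(Z ≤ 2) = 2/5.
Σ W·P over the event = 3·(5/15) + 8·(1/15) = 23/15.
E[W | Z ≤ 2] = (23/15) / (2/5) = 23/6.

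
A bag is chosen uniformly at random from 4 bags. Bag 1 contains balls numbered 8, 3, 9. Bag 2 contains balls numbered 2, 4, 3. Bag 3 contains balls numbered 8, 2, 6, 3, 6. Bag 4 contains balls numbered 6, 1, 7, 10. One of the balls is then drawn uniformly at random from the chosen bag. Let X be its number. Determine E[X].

31/6

E[X | bag 1] = (8+3+9)/3 = 20/3.
E[X | bag 2] = (2+4+3)/3 = 3.
E[X | bag 3] = (8+2+6+3+6)/5 = 5.
E[X | bag 4] = (6+1+7+10)/4 = 6.
By the law of total expectation,
E[X] = (1/4)·(20/3) + (1/4)·(3) + (1/4)·(5) + (1/4)·(6) = 31/6.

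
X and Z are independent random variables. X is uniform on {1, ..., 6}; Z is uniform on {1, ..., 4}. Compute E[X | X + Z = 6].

7/2

Outcomes with X + Z = 6: (2,4), (3,3), (4,2), (5,1), each with probability 1/24.
E[X | X + Z = 6] = (2 + 3 + 4 + 5) / 4 = 7/2.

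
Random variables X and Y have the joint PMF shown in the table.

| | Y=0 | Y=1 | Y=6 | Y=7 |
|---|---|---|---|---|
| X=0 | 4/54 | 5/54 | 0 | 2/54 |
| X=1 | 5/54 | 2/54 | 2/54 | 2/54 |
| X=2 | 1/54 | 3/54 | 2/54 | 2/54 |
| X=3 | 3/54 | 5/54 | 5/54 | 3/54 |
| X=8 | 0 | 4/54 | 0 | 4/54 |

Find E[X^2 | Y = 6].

55/9

P(Y = 6) = 1/6.
Σ X^2·P over the event = 1·(2/54) + 4·(2/54) + 9·(5/54) = 55/54.
E[X^2 | Y = 6] = (55/54) / (1/6) = 55/9.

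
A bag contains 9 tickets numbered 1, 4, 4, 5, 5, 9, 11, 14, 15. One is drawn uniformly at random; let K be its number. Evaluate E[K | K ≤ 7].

P(K ≤ 7) = 5/9.
Σ over the event: 1·1/9 + 4·2/9 + 5·2/9 = 19/9.
E[K | K ≤ 7] = (19/9) / (5/9) = 19/5.

19/5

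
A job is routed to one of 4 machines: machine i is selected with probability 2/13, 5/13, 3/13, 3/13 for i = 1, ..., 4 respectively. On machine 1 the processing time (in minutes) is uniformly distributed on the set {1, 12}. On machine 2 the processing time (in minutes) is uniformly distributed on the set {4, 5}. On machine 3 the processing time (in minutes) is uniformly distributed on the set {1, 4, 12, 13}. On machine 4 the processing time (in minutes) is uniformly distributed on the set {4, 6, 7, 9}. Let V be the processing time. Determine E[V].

E[V | machine 1] = (1+12)/2 = 13/2.
E[V | machine 2] = (4+5)/2 = 9/2.
E[V | machine 3] = (1+4+12+13)/4 = 15/2.
E[V | machine 4] = (4+6+7+9)/4 = 13/2.
E[V] = (2/13)·(13/2) + (5/13)·(9/2) + (3/13)·(15/2) + (3/13)·(13/2) = 155/26.

155/26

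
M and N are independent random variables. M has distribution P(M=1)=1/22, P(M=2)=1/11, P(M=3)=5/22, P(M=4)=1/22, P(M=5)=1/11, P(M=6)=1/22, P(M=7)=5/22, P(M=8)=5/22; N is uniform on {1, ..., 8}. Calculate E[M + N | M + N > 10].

P(M + N > 10) = 9/22.
Summing (M+N)·P(x,y) over outcomes with M + N > 10 gives 465/88.
E[M + N | M + N > 10] = (465/88) / (9/22) = 155/12.

155/12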